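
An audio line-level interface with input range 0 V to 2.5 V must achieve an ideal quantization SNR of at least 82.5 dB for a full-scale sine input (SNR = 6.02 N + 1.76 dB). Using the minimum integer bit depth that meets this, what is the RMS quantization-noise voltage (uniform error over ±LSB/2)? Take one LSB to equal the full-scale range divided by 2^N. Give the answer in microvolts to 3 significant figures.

44.0 µV

Span = 2.5 V.
N ≥ (82.5 − 1.76)/6.02 = 13.412 → N_min = 14.
LSB = 2.5 V ÷ 2^14 = 2.5/16384 V = 152.59 µV.
RMS noise = LSB/√12 = 44.0 µV.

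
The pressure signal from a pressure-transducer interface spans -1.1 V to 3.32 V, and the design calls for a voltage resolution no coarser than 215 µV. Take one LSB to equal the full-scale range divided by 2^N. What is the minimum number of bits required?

15 bits

The full-scale span is 3.32 − (-1.1) = 4.42 V.
Need 2^N ≥ 4.42 V / 215 µV = 20560 → N_min = 15.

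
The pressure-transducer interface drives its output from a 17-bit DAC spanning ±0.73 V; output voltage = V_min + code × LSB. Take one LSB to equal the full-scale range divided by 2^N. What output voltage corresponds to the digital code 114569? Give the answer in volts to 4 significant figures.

0.5462 V

Full-scale range = 0.73 V − (-0.73 V) = 1.46 V. LSB = 1.46 V / 2^17.
Output = V_min + (114569/131072) × range = -0.73 + 0.874092 × 1.46 V
      = -0.73 + 1.27617 = 0.546174 V.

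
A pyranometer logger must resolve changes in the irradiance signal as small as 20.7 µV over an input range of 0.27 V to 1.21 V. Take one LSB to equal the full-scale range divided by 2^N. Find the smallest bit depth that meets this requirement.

16 bits

Range = 1.21 − (0.27) = 0.94 V.
Need 2^N ≥ 0.94 V / 20.7 µV = 45410 → N_min = 16.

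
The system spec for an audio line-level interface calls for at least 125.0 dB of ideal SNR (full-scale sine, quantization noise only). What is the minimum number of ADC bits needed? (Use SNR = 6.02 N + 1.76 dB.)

6.02 N + 1.76 ≥ 125.0 gives N ≥ 20.472, so the minimum integer is 21.

21 bits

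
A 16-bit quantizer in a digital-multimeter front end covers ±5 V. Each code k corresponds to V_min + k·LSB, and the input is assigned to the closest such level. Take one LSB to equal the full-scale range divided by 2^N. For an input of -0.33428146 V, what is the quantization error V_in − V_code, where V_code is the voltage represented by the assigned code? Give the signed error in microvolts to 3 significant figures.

The full-scale span is 5 − (-5) = 10 V. LSB = 10 V / 2^16 ≈ 152.6 µV.
(-0.33428146 − (-5)) / LSB = 4.66571854 × 65536/10 = 30577.2530. Nearest integer: k = 30577.
V_code = -5 + (30577/65536) × 10 = -0.33432006836 V.
e = -0.33428146 − (-0.33432006836) = +38.6 µV.

+38.6 µV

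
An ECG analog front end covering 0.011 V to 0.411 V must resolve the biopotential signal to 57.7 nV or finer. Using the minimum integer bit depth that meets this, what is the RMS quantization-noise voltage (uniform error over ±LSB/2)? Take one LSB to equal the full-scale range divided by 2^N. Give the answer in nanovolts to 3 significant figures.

13.8 nV

Span: 0.411 V − (0.011 V) = 0.4 V.
Levels needed ≥ 0.4/57.7 nV = 6.932e6. 2^23 = 8388608 suffices, so N_min = 23.
LSB = 0.4 V ÷ 2^23 = 0.4/8388608 V = 47.684 nV.
RMS noise = LSB/√12 = 13.8 nV.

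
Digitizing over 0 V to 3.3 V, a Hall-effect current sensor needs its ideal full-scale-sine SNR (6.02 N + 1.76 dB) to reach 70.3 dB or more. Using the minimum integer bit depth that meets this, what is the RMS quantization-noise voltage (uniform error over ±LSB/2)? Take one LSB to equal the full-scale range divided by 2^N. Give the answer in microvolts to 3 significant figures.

Range is 3.3 V.
Solving 6.02 N ≥ 70.3 − 1.76: N ≥ 11.385. Round up → N = 12.
LSB = 3.3 V / 2^12 = 0.80566 mV.
RMS noise = LSB/√12 = 233 µV.

233 µV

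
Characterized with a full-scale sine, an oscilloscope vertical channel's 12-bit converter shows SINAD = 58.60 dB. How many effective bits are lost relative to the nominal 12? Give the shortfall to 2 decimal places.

2.56 bits

N_eff = (58.60 − 1.76)/6.02 = 9.4419 bits.
Shortfall = 12 − 9.4419 = 2.5581 bits.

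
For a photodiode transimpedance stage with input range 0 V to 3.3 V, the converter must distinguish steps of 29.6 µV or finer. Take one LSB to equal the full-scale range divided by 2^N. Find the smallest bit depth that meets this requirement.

Range is 3.3 V.
3.3 V / 29.6 µV = 111500. Since 2^16 = 65536 and 2^17 = 131072, N = 17.

17 bits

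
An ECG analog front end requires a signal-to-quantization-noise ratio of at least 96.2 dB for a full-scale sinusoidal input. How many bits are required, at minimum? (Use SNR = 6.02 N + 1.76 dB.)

16 bits

Solving 6.02 N ≥ 96.2 − 1.76: N ≥ 15.688. Round up → N = 16.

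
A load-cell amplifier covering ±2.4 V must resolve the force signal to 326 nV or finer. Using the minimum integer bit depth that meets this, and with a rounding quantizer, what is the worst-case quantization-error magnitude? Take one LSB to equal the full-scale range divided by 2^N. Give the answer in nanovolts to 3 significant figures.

143 nV

Full-scale range = 2.4 V − (-2.4 V) = 4.8 V.
4.8 V / 326 nV = 1.472e7. Since 2^23 = 8388608 and 2^24 = 16777216, N = 24.
LSB = 4.8 V ÷ 2^24 = 4.8/16777216 V = 286.10 nV.
|e|_max = LSB/2 = 143 nV.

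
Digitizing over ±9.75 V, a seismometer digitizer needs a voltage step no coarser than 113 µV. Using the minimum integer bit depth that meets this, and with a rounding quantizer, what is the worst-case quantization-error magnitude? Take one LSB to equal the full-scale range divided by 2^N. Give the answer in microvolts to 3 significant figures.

37.2 µV

Full-scale range = 9.75 V − (-9.75 V) = 19.5 V.
Required number of levels: 19.5/113 µV = 172570; smallest N with 2^N ≥ that is 18.
LSB = 19.5 V ÷ 2^18 = 19.5/262144 V = 74.387 µV.
Half an LSB is 37.2 µV.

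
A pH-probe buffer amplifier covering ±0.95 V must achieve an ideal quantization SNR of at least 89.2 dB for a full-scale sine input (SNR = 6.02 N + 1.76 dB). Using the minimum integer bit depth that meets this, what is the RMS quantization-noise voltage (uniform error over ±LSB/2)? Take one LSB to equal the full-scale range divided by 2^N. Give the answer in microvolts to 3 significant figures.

16.7 µV

Full-scale range = 0.95 V − (-0.95 V) = 1.9 V.
N ≥ (89.2 − 1.76)/6.02 = 14.525 → N_min = 15.
LSB = 1.9 V / 2^15 = 57.983 µV.
RMS noise = LSB/√12 = 16.7 µV.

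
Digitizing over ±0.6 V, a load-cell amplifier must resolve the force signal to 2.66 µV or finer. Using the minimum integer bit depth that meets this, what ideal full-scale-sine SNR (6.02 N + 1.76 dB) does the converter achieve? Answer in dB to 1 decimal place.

116.1 dB

The full-scale span is 0.6 − (-0.6) = 1.2 V.
Required number of levels: 1.2/2.66 µV = 451130; smallest N with 2^N ≥ that is 19.
6.02(19) + 1.76 = 116.14 dB.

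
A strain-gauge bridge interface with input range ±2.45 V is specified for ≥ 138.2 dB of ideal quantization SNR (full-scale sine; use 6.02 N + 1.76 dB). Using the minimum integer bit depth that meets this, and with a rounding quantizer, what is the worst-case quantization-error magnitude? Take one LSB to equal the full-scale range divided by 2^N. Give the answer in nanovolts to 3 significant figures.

The full-scale span is 2.45 − (-2.45) = 4.9 V.
Required N = ⌈(138.2 − 1.76)/6.02⌉ = ⌈22.664⌉ = 23.
LSB = 4.9 V ÷ 2^23 = 4.9/8388608 V = 0.58413 µV.
Half an LSB is 292 nV.

292 nV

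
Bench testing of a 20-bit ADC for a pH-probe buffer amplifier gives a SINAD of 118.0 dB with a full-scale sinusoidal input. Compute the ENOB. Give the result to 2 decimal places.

ENOB = (118.0 − 1.76)/6.02 = 19.3090 bits.

19.31 bits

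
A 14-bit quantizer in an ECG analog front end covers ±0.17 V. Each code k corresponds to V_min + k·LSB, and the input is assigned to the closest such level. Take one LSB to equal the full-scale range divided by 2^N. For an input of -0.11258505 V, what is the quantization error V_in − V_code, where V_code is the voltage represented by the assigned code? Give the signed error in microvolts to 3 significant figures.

−5.70 µV

Span: 0.17 V − (-0.17 V) = 0.34 V. LSB = 0.34 V / 2^14 ≈ 20.75 µV.
(V_in − V_min)/LSB = (-0.11258505 − (-0.17)) × 16384/0.34 = 2766.7251 → nearest code k = 2767.
V_code = V_min + k × range/2^14 = -0.17 + 2767 × 0.34/16384 = -0.11257934570 V.
e = -0.11258505 − (-0.11257934570) = −5.70 µV.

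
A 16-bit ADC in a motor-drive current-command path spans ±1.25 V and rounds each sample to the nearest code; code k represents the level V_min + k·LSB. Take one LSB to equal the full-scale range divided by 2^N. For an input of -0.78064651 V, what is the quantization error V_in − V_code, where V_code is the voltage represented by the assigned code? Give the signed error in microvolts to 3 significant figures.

Range = 1.25 − (-1.25) = 2.5 V. LSB = 2.5 V / 2^16 ≈ 38.15 µV.
(-0.78064651 − (-1.25)) / LSB = 0.46935349 × 65536/2.5 = 12303.8201. Nearest integer: k = 12304.
V_code = -1.25 + (12304/65536) × 2.5 = -0.78063964844 V.
Error = V_in − V_code = -0.78064651 − (-0.78063964844) = −6.86 µV.

−6.86 µV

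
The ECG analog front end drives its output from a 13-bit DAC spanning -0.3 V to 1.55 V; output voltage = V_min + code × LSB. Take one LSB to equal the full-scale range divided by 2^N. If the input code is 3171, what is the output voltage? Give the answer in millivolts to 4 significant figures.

Range = 1.55 − (-0.3) = 1.85 V. LSB = 1.85 V / 2^13.
Output = V_min + (3171/8192) × range = -0.3 + 0.387085 × 1.85 V
      = -0.3 V + 0.716107 V = 0.416107 V.

416.1 mV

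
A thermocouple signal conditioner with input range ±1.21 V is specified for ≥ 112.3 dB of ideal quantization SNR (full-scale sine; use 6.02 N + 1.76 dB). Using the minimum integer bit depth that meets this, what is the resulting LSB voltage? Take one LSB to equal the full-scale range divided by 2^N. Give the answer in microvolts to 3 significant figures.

Range = 1.21 − (-1.21) = 2.42 V.
Solving 6.02 N ≥ 112.3 − 1.76: N ≥ 18.362. Round up → N = 19.
LSB = 2.42 V ÷ 2^19 = 2.42/524288 V = 4.62 µV.

4.62 µV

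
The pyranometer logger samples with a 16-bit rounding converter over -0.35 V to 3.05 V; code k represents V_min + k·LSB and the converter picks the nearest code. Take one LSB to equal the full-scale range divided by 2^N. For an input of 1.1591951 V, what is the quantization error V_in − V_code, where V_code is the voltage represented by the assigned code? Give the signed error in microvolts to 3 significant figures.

The full-scale span is 3.05 − (-0.35) = 3.4 V. LSB = 3.4 V / 2^16 ≈ 51.88 µV.
(1.1591951 − (-0.35)) / LSB = 1.5091951 × 65536/3.4 = 29090.1794. Nearest integer: k = 29090.
Reconstructed level: -0.35 + 29090 × 3.4/65536 V = 1.1591857910 V.
V_in − V_code = 1.1591951 − (1.1591857910) = +9.31 µV.

+9.31 µV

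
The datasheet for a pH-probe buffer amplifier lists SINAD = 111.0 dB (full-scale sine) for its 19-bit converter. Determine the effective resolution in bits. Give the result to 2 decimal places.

(111.0 − 1.76) / 6.02 = 109.24/6.02 = 18.1462 effective bits.

18.15 bits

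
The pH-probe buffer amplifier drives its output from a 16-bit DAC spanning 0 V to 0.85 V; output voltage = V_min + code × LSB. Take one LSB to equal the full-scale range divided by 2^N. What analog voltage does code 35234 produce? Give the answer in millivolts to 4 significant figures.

457.0 mV

Span = 0.85 V. LSB = 0.85 V / 2^16.
V_out = V_min + code × LSB = 0 V + 35234 × 0.85 V / 65536
      = 0 V + 0.456984 V = 0.456984 V.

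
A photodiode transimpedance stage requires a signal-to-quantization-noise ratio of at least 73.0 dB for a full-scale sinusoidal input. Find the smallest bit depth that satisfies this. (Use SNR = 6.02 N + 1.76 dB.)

Solving 6.02 N ≥ 73.0 − 1.76: N ≥ 11.834. Round up → N = 12.

12 bits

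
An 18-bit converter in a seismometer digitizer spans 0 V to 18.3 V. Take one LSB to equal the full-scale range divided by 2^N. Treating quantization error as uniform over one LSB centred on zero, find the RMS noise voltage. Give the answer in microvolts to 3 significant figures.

20.2 µV

Range is 18.3 V.
LSB = 18.3 V ÷ 2^18 = 18.3/262144 V = 69.809 µV.
σ_q = LSB/√12 = 69.809 µV/3.4641 = 20.2 µV.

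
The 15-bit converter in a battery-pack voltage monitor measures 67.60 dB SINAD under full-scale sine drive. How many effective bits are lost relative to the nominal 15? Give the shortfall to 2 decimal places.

ENOB = (SINAD − 1.76)/6.02 = (67.60 − 1.76)/6.02 = 10.9369 bits.
Lost resolution: 15 − 10.9369 = 4.0631 bits.

4.06 bits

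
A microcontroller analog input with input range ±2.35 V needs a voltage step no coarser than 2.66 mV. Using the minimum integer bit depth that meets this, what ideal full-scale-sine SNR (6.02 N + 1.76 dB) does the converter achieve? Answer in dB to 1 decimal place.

68.0 dB

Full-scale range = 2.35 V − (-2.35 V) = 4.7 V.
4.7 V / 2.66 mV = 1767. Since 2^10 = 1024 and 2^11 = 2048, N = 11.
6.02(11) + 1.76 = 67.98 dB.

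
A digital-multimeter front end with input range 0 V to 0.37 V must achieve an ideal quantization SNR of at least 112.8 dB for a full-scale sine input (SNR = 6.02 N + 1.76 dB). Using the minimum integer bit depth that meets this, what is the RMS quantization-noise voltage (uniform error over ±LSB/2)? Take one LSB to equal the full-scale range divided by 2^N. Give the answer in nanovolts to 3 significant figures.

204 nV

Span = 0.37 V.
6.02 N + 1.76 ≥ 112.8 gives N ≥ 18.445, so the minimum integer is 19.
One LSB is 0.37 V / 524288 = 0.70572 µV.
σ_q = LSB/√12 = 0.70572 µV/3.4641 = 204 nV.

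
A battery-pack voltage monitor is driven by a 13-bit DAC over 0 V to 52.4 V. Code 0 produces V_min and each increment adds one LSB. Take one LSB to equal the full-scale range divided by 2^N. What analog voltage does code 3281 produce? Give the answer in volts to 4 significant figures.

20.99 V

Full-scale range = 52.4 V. LSB = 52.4 V / 2^13.
Output = V_min + (3281/8192) × range = 0 + 0.400513 × 52.4 V
      = 0 + 20.9869 = 20.9869 V.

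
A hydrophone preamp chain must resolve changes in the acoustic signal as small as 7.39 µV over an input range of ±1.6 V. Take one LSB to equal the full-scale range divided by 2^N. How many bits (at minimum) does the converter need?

Range = 1.6 − (-1.6) = 3.2 V.
Required number of levels: 3.2/7.39 µV = 433020; smallest N with 2^N ≥ that is 19.

19 bits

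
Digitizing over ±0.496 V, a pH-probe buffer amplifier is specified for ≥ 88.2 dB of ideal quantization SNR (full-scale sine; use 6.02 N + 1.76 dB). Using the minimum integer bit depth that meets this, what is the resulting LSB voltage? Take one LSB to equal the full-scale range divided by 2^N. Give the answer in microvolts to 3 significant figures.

30.3 µV

Full-scale range = 0.496 V − (-0.496 V) = 0.992 V.
N ≥ (88.2 − 1.76)/6.02 = 14.359 → N_min = 15.
LSB = 0.992 V / 2^15 = 30.3 µV.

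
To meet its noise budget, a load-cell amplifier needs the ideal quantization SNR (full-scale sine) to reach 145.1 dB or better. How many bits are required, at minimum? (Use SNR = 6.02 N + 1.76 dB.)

24 bits

Solving 6.02 N ≥ 145.1 − 1.76: N ≥ 23.811. Round up → N = 24.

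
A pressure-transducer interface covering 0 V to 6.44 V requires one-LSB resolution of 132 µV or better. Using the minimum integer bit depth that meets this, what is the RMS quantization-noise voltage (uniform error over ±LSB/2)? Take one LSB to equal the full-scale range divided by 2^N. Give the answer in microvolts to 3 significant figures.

Span = 6.44 V.
Required number of levels: 6.44/132 µV = 48788; smallest N with 2^N ≥ that is 16.
Step size = 6.44/65536 V = 98.267 µV.
RMS noise = LSB/√12 = 28.4 µV.

28.4 µV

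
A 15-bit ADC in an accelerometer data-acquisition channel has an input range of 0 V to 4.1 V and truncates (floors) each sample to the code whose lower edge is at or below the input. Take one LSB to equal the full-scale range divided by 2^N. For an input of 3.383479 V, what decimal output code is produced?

Span = 4.1 V. LSB = 4.1 V / 2^15 ≈ 125.1 µV.
V_in − V_min = 3.383479 − (0) = 3.383479 V.
Divide by LSB: 3.383479 × 32768/4.1 = 27041.4244.
Truncating gives code 27041.

27041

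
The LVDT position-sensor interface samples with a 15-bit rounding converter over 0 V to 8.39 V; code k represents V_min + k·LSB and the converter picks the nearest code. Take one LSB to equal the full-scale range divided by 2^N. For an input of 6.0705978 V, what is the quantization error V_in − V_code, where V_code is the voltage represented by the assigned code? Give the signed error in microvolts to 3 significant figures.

Range is 8.39 V. LSB = 8.39 V / 2^15 ≈ 256.0 µV.
Position in LSBs: (6.0705978 − (0)) × 32768/8.39 = 23709.3383; rounding gives k = 23709.
V_code = V_min + k × range/2^15 = 0 + 23709 × 8.39/32768 = 6.0705111694 V.
V_in − V_code = 6.0705978 − (6.0705111694) = +86.6 µV.

+86.6 µV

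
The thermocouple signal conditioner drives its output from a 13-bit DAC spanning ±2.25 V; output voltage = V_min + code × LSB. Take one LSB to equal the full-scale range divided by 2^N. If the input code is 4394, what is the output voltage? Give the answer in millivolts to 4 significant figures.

Range = 2.25 − (-2.25) = 4.5 V. LSB = 4.5 V / 2^13.
V_out = V_min + code × LSB = -2.25 V + 4394 × 4.5 V / 8192
      = -2.25 V + 2.41370 V = 0.163696 V.

163.7 mV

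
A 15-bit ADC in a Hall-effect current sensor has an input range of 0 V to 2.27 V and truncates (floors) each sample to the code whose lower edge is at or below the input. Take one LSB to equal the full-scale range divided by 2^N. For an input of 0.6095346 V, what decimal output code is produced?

8798

Range is 2.27 V. LSB = 2.27 V / 2^15 ≈ 69.27 µV.
(V_in − V_min) × 2^15/range = (0.6095346 − (0)) × 32768/2.27 = 8798.780.
Floor → code = 8798.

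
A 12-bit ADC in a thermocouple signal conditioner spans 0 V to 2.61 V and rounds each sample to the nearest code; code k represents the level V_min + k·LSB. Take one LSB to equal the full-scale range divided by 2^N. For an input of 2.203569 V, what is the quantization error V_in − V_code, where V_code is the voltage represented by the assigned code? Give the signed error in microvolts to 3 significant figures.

Range is 2.61 V. LSB = 2.61 V / 2^12 ≈ 0.6372 mV.
(2.203569 − (0)) / LSB = 2.203569 × 4096/2.61 = 3458.1681. Nearest integer: k = 3458.
V_code = V_min + k × range/2^12 = 0 + 3458 × 2.61/4096 = 2.203461914 V.
V_in − V_code = 2.203569 − (2.203461914) = +107 µV.

+107 µV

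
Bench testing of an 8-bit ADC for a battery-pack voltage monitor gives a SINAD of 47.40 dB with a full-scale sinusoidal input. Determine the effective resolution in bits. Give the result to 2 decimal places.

7.58 bits

(47.40 − 1.76) / 6.02 = 45.64/6.02 = 7.5814 effective bits.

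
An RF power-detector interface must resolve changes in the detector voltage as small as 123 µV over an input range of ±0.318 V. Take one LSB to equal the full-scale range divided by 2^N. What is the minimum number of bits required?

13 bits

The full-scale span is 0.318 − (-0.318) = 0.636 V.
Need 2^N ≥ 0.636 V / 123 µV = 5171 → N_min = 13.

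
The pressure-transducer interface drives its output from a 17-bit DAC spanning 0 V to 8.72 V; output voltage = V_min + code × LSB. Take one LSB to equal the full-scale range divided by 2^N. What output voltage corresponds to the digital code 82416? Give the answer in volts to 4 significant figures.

5.483 V

Range is 8.72 V. LSB = 8.72 V / 2^17.
V_out = 0 + 82416 × (8.72/131072) V
      = 0 + 5.48300 = 5.48300 V.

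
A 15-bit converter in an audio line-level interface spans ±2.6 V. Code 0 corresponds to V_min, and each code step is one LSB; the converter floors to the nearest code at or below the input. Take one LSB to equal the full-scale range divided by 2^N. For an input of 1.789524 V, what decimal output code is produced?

Span: 2.6 V − (-2.6 V) = 5.2 V. LSB = 5.2 V / 2^15 ≈ 158.7 µV.
V_in − V_min = 1.789524 − (-2.6) = 4.389524 V.
Divide by LSB: 4.389524 × 32768/5.2 = 27660.7543.
Truncating gives code 27660.

27660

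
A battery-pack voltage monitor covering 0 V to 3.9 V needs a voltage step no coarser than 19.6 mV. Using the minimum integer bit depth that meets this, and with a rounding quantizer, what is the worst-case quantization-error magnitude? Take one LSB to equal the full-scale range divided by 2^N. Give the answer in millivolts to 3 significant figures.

7.62 mV

Range is 3.9 V.
Required number of levels: 3.9/19.6 mV = 198.98; smallest N with 2^N ≥ that is 8.
LSB = 3.9 V ÷ 2^8 = 3.9/256 V = 15.234 mV.
|e|_max = LSB/2 = 7.62 mV.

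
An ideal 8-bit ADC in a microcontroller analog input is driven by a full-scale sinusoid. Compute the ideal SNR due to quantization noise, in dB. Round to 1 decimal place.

49.9 dB

6.02(8) + 1.76 = 48.16 + 1.76 = 49.92 dB.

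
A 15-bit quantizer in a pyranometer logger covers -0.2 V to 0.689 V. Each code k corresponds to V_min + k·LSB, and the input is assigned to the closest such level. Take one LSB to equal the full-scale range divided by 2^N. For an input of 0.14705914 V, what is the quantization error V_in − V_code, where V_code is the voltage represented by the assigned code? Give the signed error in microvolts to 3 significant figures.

+10.6 µV

Full-scale range = 0.689 V − (-0.2 V) = 0.889 V. LSB = 0.889 V / 2^15 ≈ 27.13 µV.
(0.14705914 − (-0.2)) / LSB = 0.34705914 × 32768/0.889 = 12792.3891. Nearest integer: k = 12792.
Reconstructed level: -0.2 + 12792 × 0.889/32768 V = 0.14704858398 V.
e = 0.14705914 − (0.14704858398) = +10.6 µV.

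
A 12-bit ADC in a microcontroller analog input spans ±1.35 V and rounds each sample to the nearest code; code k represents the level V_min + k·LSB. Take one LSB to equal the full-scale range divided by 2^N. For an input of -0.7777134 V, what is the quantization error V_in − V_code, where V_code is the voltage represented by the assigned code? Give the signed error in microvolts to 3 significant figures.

Range = 1.35 − (-1.35) = 2.7 V. LSB = 2.7 V / 2^12 ≈ 0.6592 mV.
(V_in − V_min)/LSB = (-0.7777134 − (-1.35)) × 4096/2.7 = 868.1800 → nearest code k = 868.
V_code = -1.35 + (868/4096) × 2.7 = -0.7778320313 V.
V_in − V_code = -0.7777134 − (-0.7778320313) = +119 µV.

+119 µV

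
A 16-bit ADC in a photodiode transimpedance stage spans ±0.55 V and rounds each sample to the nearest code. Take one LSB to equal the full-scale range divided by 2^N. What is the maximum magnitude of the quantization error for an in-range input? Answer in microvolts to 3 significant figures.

8.39 µV

Span: 0.55 V − (-0.55 V) = 1.1 V.
Step size = 1.1/65536 V = 16.785 µV.
|e|_max = LSB/2 = 8.39 µV.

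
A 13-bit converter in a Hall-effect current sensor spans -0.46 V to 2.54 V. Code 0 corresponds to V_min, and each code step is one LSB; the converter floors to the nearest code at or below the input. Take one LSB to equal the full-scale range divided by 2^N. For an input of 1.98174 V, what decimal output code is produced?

6667

The full-scale span is 2.54 − (-0.46) = 3 V. LSB = 3 V / 2^13 ≈ 366.2 µV.
(V_in − V_min) × 2^13/range = (1.98174 − (-0.46)) × 8192/3 = 6667.578.
Floor → code = 6667.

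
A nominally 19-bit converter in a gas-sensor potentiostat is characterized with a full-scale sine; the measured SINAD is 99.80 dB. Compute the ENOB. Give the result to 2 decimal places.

16.29 bits

(99.80 − 1.76) / 6.02 = 98.04/6.02 = 16.2857 effective bits.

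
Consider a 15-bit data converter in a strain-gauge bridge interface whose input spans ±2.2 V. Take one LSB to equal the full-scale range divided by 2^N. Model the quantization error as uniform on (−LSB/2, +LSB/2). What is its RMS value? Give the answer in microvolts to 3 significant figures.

38.8 µV

Full-scale range = 2.2 V − (-2.2 V) = 4.4 V.
LSB = 4.4 V / 2^15 = 134.28 µV.
V_rms = LSB/√12 = 134.28 µV / √12 = 38.8 µV.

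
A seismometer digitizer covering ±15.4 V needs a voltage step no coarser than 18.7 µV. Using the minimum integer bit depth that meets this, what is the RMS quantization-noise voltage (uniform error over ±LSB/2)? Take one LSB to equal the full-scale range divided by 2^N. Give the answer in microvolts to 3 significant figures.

Range = 15.4 − (-15.4) = 30.8 V.
Need 2^N ≥ 30.8 V / 18.7 µV = 1.647e6 → N_min = 21.
Step size = 30.8/2097152 V = 14.687 µV.
V_rms = LSB/√12 = 4.24 µV.

4.24 µV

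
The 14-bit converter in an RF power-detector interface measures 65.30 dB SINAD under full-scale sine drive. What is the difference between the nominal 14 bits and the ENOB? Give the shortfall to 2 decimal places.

3.45 bits

N_eff = (65.30 − 1.76)/6.02 = 10.5548 bits.
14 − 10.5548 = 3.45 bits below nominal.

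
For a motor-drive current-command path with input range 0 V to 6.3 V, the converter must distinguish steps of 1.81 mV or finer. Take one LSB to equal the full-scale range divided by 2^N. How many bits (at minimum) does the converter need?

Span = 6.3 V.
Levels needed ≥ 6.3/1.81 mV = 3481. 2^12 = 4096 suffices, so N_min = 12.

12 bits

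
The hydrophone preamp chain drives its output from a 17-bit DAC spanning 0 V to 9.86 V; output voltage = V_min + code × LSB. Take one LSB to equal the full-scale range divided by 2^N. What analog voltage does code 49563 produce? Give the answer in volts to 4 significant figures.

V_FS = 9.86 V. LSB = 9.86 V / 2^17.
V_out = V_min + code × LSB = 0 V + 49563 × 9.86 V / 131072
      = 0 V + 3.72842 V = 3.72842 V.

3.728 V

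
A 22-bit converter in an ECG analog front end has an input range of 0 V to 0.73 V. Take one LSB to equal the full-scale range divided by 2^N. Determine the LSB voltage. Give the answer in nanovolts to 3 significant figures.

174 nV

Span = 0.73 V.
There are 2^22 = 4194304 steps.
One LSB is 0.73 V / 4194304 = 174 nV.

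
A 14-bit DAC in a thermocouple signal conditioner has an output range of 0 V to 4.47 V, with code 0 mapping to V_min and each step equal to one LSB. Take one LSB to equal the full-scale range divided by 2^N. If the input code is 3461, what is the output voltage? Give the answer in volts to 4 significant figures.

Full-scale range = 4.47 V. LSB = 4.47 V / 2^14.
V_out = V_min + code × LSB = 0 V + 3461 × 4.47 V / 16384
      = 0 V + 0.944255 V = 0.944255 V.

0.9443 V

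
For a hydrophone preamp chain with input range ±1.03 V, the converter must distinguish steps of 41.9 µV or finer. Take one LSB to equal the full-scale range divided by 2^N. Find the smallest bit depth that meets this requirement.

16 bits

The full-scale span is 1.03 − (-1.03) = 2.06 V.
Levels needed ≥ 2.06/41.9 µV = 49160. 2^16 = 65536 suffices, so N_min = 16.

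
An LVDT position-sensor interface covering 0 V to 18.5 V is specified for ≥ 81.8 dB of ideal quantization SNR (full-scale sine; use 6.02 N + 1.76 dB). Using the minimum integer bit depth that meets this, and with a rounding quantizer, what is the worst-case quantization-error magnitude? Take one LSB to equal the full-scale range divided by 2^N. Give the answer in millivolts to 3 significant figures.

V_FS = 18.5 V.
6.02 N + 1.76 ≥ 81.8 gives N ≥ 13.296, so the minimum integer is 14.
One LSB is 18.5 V / 16384 = 1.1292 mV.
Half an LSB is 0.565 mV.

0.565 mV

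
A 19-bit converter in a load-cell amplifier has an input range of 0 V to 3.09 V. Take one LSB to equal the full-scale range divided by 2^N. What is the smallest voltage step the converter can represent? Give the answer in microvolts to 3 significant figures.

5.89 µV

V_FS = 3.09 V.
Number of codes = 2^19 = 524288.
One LSB is 3.09 V / 524288 = 5.89 µV.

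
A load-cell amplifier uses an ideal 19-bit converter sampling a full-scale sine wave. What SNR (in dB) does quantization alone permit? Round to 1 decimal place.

116.1 dB

For an ideal N-bit converter with full-scale sine input, SNR = 6.02 N + 1.76 dB. SNR = 6.02 × 19 + 1.76 = 114.38 + 1.76 = 116.14 dB.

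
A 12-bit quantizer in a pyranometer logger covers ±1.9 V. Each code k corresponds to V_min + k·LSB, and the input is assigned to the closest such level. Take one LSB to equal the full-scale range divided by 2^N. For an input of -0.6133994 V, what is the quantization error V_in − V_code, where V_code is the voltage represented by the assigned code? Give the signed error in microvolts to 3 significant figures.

Span: 1.9 V − (-1.9 V) = 3.8 V. LSB = 3.8 V / 2^12 ≈ 0.9277 mV.
(-0.6133994 − (-1.9)) / LSB = 1.2866006 × 4096/3.8 = 1386.8200. Nearest integer: k = 1387.
V_code = V_min + k × range/2^12 = -1.9 + 1387 × 3.8/4096 = -0.6132324219 V.
Error = V_in − V_code = -0.6133994 − (-0.6132324219) = −167 µV.

−167 µV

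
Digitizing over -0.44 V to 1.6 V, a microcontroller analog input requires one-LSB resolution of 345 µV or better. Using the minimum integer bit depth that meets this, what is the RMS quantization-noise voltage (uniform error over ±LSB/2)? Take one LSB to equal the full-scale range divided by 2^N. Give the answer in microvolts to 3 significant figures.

71.9 µV

Range = 1.6 − (-0.44) = 2.04 V.
Need 2^N ≥ 2.04 V / 345 µV = 5913 → N_min = 13.
Step size = 2.04/8192 V = 249.02 µV.
RMS noise = LSB/√12 = 71.9 µV.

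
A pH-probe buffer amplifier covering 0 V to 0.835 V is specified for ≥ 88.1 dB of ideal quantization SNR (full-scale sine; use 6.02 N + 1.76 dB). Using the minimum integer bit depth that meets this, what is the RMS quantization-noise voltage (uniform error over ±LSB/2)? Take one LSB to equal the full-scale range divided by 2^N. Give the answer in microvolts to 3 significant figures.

Range is 0.835 V.
6.02 N + 1.76 ≥ 88.1 gives N ≥ 14.342, so the minimum integer is 15.
One LSB is 0.835 V / 32768 = 25.482 µV.
σ_q = LSB/√12 = 25.482 µV/3.4641 = 7.36 µV.

7.36 µV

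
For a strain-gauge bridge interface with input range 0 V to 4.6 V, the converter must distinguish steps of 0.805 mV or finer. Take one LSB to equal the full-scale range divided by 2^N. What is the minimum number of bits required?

Range is 4.6 V.
Levels needed ≥ 4.6/0.805 mV = 5714. 2^13 = 8192 suffices, so N_min = 13.

13 bits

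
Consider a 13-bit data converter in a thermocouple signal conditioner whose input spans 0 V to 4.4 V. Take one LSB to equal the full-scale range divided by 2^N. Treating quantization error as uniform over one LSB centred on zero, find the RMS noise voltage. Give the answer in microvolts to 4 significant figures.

155.1 µV

Span = 4.4 V.
One LSB is 4.4 V / 8192 = 0.537109 mV.
For a uniform distribution on [−LSB/2, +LSB/2], V_rms = LSB/√12 = 0.537109 mV/3.4641 = 155.1 µV.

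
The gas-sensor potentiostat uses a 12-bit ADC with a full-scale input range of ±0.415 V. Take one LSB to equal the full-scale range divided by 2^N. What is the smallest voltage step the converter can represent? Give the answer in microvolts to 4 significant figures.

202.6 µV

Full-scale range = 0.415 V − (-0.415 V) = 0.83 V.
There are 2^12 = 4096 steps.
LSB = 0.83 V ÷ 2^12 = 0.83/4096 V = 202.6 µV.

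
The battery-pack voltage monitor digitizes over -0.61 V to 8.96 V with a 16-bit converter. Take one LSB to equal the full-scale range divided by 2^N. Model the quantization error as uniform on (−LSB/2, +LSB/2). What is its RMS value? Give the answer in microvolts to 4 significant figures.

Full-scale range = 8.96 V − (-0.61 V) = 9.57 V.
LSB = 9.57 V ÷ 2^16 = 9.57/65536 V = 146.027 µV.
V_rms = LSB/√12 = 146.027 µV / √12 = 42.15 µV.

42.15 µV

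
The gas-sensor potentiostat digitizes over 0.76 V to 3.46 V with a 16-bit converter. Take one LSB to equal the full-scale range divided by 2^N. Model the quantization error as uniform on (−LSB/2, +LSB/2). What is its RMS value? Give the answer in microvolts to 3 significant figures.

The full-scale span is 3.46 − (0.76) = 2.7 V.
Step size = 2.7/65536 V = 41.199 µV.
For a uniform distribution on [−LSB/2, +LSB/2], V_rms = LSB/√12 = 41.199 µV/3.4641 = 11.9 µV.

11.9 µV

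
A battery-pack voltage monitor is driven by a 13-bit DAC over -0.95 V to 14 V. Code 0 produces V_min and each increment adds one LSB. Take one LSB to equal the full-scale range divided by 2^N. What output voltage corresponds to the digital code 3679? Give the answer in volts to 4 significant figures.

5.764 V

Full-scale range = 14 V − (-0.95 V) = 14.95 V. LSB = 14.95 V / 2^13.
Output = V_min + (3679/8192) × range = -0.95 + 0.449097 × 14.95 V
      = -0.95 V + 6.71400 V = 5.76400 V.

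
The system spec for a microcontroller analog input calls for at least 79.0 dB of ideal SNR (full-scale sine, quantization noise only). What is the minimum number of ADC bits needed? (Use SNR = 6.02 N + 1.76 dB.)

6.02 N + 1.76 ≥ 79.0 gives N ≥ 12.831, so the minimum integer is 13.

13 bits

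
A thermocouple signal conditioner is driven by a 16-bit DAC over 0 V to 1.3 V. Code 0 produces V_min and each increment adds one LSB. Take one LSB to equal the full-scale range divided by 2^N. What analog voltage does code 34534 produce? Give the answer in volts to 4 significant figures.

0.6850 V

V_FS = 1.3 V. LSB = 1.3 V / 2^16.
Output = V_min + (34534/65536) × range = 0 + 0.526947 × 1.3 V
      = 0 + 0.685031 = 0.685031 V.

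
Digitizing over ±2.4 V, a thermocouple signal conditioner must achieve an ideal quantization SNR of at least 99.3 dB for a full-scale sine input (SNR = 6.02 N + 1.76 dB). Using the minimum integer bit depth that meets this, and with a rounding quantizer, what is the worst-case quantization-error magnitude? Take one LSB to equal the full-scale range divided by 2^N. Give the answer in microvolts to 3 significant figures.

18.3 µV

Range = 2.4 − (-2.4) = 4.8 V.
6.02 N + 1.76 ≥ 99.3 gives N ≥ 16.203, so the minimum integer is 17.
One LSB is 4.8 V / 131072 = 36.621 µV.
Half an LSB is 18.3 µV.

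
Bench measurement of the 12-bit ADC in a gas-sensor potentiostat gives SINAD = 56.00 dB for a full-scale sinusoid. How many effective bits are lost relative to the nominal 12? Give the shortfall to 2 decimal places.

N_eff = (56.00 − 1.76)/6.02 = 9.0100 bits.
12 − 9.0100 = 2.99 bits below nominal.

2.99 bits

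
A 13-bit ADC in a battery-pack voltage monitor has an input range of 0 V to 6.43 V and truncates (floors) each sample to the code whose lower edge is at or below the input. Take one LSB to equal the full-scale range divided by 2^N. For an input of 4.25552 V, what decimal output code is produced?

5421

Range is 6.43 V. LSB = 6.43 V / 2^13 ≈ 0.7849 mV.
V_in − V_min = 4.25552 − (0) = 4.25552 V.
Divide by LSB: 4.25552 × 8192/6.43 = 5421.6516.
Truncating gives code 5421.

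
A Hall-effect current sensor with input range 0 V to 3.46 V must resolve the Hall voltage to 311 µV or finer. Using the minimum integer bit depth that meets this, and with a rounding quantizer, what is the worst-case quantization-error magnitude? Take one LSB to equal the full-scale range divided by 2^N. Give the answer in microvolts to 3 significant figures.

Span = 3.46 V.
Required number of levels: 3.46/311 µV = 11125; smallest N with 2^N ≥ that is 14.
Step size = 3.46/16384 V = 211.18 µV.
Max error for round-to-nearest is LSB/2 = 106 µV.

106 µV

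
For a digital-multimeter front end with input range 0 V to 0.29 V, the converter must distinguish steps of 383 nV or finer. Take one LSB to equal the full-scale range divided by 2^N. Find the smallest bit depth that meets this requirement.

20 bits

Range is 0.29 V.
0.29 V / 383 nV = 757200. Since 2^19 = 524288 and 2^20 = 1048576, N = 20.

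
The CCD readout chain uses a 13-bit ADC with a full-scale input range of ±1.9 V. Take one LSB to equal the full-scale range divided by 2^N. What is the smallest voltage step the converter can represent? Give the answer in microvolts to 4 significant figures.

Range = 1.9 − (-1.9) = 3.8 V.
2^13 = 8192 levels.
Step size = 3.8/8192 V = 463.9 µV.

463.9 µV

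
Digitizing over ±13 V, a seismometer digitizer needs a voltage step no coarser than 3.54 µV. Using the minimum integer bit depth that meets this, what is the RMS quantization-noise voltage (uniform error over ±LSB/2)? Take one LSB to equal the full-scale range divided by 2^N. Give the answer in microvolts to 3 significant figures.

0.895 µV

Span: 13 V − (-13 V) = 26 V.
26 V / 3.54 µV = 7.345e6. Since 2^22 = 4194304 and 2^23 = 8388608, N = 23.
LSB = 26 V / 2^23 = 3.0994 µV.
σ_q = LSB/√12 = 3.0994 µV/3.4641 = 0.895 µV.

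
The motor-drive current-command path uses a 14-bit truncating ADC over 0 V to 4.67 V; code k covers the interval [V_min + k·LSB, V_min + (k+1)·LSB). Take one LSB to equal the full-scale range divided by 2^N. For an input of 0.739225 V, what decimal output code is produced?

2593

Range is 4.67 V. LSB = 4.67 V / 2^14 ≈ 285.0 µV.
(V_in − V_min) × 2^14/range = (0.739225 − (0)) × 16384/4.67 = 2593.461.
Floor → code = 2593.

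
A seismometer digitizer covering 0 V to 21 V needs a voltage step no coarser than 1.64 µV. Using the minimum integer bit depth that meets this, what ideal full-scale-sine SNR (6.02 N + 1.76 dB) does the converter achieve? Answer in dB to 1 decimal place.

146.2 dB

Full-scale range = 21 V.
Need 2^N ≥ 21 V / 1.64 µV = 1.280e7 → N_min = 24.
6.02(24) + 1.76 = 146.24 dB.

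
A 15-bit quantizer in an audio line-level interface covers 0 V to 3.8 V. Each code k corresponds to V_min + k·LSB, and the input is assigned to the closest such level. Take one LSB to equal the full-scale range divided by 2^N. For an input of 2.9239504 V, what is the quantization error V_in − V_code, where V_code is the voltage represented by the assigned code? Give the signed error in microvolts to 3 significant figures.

V_FS = 3.8 V. LSB = 3.8 V / 2^15 ≈ 116.0 µV.
(V_in − V_min)/LSB = (2.9239504 − (0)) × 32768/3.8 = 25213.6860 → nearest code k = 25214.
Reconstructed level: 0 + 25214 × 3.8/32768 V = 2.9239868164 V.
V_in − V_code = 2.9239504 − (2.9239868164) = −36.4 µV.

−36.4 µV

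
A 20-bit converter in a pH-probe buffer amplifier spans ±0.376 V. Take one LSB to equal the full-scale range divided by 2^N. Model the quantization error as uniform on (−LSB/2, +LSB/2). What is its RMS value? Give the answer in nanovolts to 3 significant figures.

Span: 0.376 V − (-0.376 V) = 0.752 V.
Step size = 0.752/1048576 V = 0.71716 µV.
For a uniform distribution on [−LSB/2, +LSB/2], V_rms = LSB/√12 = 0.71716 µV/3.4641 = 207 nV.

207 nV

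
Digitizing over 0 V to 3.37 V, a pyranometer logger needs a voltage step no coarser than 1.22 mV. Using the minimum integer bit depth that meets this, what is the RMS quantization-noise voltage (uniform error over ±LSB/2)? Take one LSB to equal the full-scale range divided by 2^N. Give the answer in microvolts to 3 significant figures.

Range is 3.37 V.
Levels needed ≥ 3.37/1.22 mV = 2762. 2^12 = 4096 suffices, so N_min = 12.
LSB = 3.37 V / 2^12 = 0.82275 mV.
σ_q = LSB/√12 = 0.82275 mV/3.4641 = 238 µV.

238 µV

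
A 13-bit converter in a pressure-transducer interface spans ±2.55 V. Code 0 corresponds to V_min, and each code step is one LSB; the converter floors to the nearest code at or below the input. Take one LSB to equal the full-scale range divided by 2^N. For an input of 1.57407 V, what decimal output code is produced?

6624

Range = 2.55 − (-2.55) = 5.1 V. LSB = 5.1 V / 2^13 ≈ 0.6226 mV.
code = ⌊(V_in − V_min)/LSB⌋ = ⌊(V_in − V_min) × 2^13 / range⌋
     = ⌊(1.57407 − (-2.55)) × 8192 / 5.1⌋ = ⌊4.12407 × 8192/5.1⌋
     = ⌊6624.389⌋ = 6624.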